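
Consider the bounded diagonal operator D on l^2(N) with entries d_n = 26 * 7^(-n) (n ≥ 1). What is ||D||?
||D|| = 26/7 (attained at n = 1)

For D diagonal, ||D|| = sup_n |d_n|. The sequence d_n = 26 * 7^(-n) is positive and strictly decreasing (ratio 7^(-1) < 1), so the supremum is d_1 = 26/7. Hence ||D|| = 26/7.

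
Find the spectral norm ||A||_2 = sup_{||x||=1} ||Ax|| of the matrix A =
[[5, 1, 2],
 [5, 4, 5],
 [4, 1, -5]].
||A||_2 ≈ 9.5649 (= sqrt(largest eigenvalue of A^T A))

||A||_2 = sigma_max(A) = sqrt(lambda_max(A^T A)). Form the symmetric matrix M = A^T A =
[[66, 29, 15],
 [29, 18, 17],
 [15, 17, 54]].
Its characteristic polynomial (trace, sum of principal 2x2 minors, determinant of M give the coefficients) is
  p(λ) = det(λ I - M) = λ^3 - 138λ^2 + 4369λ - 10404.
No integer candidate from the rational root theorem (±divisors of 10404) is a root, so the roots are irrational. The cubic discriminant is Δ = 30548234048 > 0, so there are three distinct real roots. p(2) = -2210 and p(3) = 1488 have opposite signs, so a root lies in (2, 3); Newton's method refines it to λ ≈ 2.5891. p(43) = 1808 and p(44) = -152 have opposite signs, so a root lies in (43, 44); Newton's method refines it to λ ≈ 43.9227. p(91) = -2032 and p(92) = 2200 have opposite signs, so a root lies in (91, 92); Newton's method refines it to λ ≈ 91.4882. Check (Vieta): the three roots sum to 138, matching tr M = 138.
So the eigenvalues of A^T A are ≈ 2.5891, 43.9227, 91.4882 (all ≥ 0, as they must be for A^T A). The largest is λ_max ≈ 91.4882, hence ||A||_2 = sqrt(λ_max) ≈ 9.5649.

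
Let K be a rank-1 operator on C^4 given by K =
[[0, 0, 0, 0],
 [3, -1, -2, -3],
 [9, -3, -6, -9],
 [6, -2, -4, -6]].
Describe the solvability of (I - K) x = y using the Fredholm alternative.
(I - K) is invertible (det(I - K) = 14 ≠ 0), so for every y in C^4 the equation (I - K) x = y has a unique solution.

K has rank 1, so it is an outer product K = u v^T: every row of K is a multiple of one row vector. Reading off the entries, u = (0, 1, 3, 2) and v = (3, -1, -2, -3) (row i of K equals u_i·v^T). A rank-one matrix u v^T satisfies K u = u (v·u) and kills the (3)-dimensional subspace v^⊥, so its characteristic polynomial is lambda^3 (lambda - v·u) with v·u = tr K = -13. Hence the eigenvalues of I - K are 1 (multiplicity 3) and 1 - (-13) = 14, so det(I - K) = 14. (Direct check: I - K =
[[1, 0, 0, 0],
 [-3, 2, 2, 3],
 [-9, 3, 7, 9],
 [-6, 2, 4, 7]]
has determinant 14.) The finite-dimensional Fredholm alternative says: either (I - K) is invertible, or ker(I - K) ≠ {0} and then range(I - K) = ker((I - K)^*)^⊥, with dim ker(I - K) = dim ker((I - K)^*). Since det(I - K) ≠ 0, 1 is not an eigenvalue of K and ker(I - K) = {0}, so we are in the first case: for every y there is a unique x = (I - K)^(-1) y. Explicitly, by the Sherman–Morrison formula, (I - u v^T)^(-1) = I + u v^T/(1 - v·u), i.e. (I - K)^(-1) = I + K/(14).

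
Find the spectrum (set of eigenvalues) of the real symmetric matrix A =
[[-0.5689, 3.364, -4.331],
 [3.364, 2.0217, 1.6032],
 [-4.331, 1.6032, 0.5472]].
sigma(A) ≈ {-6, 3, 5}

A is real symmetric, so its spectrum consists of real eigenvalues. Expanding the characteristic polynomial of the displayed matrix gives
  det(λ I - A) = p(λ) = λ^3 + (-2)λ^2 + (-33)λ + (89.9973).
Solving p(λ) = 0 yields eigenvalues ≈ -6, 3, 5. (A is shown rounded to 4 decimals, so these recover the underlying integer eigenvalues to within that precision.)
Verification: the trace of A = 2 equals the sum of eigenvalues 2, and det(A) ≈ -89.9973 matches the eigenvalue product -90.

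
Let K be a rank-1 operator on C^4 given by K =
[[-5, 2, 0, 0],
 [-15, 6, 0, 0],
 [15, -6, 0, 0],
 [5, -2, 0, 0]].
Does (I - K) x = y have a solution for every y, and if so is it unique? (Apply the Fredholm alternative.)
(I - K) is singular (det(I - K) = 0, i.e. 1 ∈ sigma(K)). (I - K) x = y is solvable iff y ⊥ ker((I - K)^*) = span{(-5, 2, 0, 0)}, i.e. iff -5y_1 + 2y_2 = 0. When solvable, the solutions are x = y + c·(1, 3, -3, -1), c arbitrary (ker(I - K) = span{(1, 3, -3, -1)}, dimension 1).

K has rank 1, so it is an outer product K = u v^T: every row of K is a multiple of one row vector. Reading off the entries, u = (1, 3, -3, -1) and v = (-5, 2, 0, 0) (row i of K equals u_i·v^T). A rank-one matrix u v^T satisfies K u = u (v·u) and kills the (3)-dimensional subspace v^⊥, so its characteristic polynomial is lambda^3 (lambda - v·u) with v·u = tr K = 1. Hence the eigenvalues of I - K are 1 (multiplicity 3) and 1 - (1) = 0, so det(I - K) = 0. (Direct check: I - K =
[[6, -2, 0, 0],
 [15, -5, 0, 0],
 [-15, 6, 1, 0],
 [-5, 2, 0, 1]]
has determinant 0.) So 1 is an eigenvalue of K and (I - K) is not invertible. The finite-dimensional Fredholm alternative says: either (I - K) is invertible, or ker(I - K) ≠ {0} and then range(I - K) = ker((I - K)^*)^⊥, with dim ker(I - K) = dim ker((I - K)^*). We are in the second case, so we need both kernels. Kernel of I - K: (I - K) u = u - u (v·u) = u - u = 0, so ker(I - K) = span{u} = span{(1, 3, -3, -1)} (it is exactly 1-dimensional because rank(I - K) = 3). Kernel of the adjoint: K is real, so (I - K)^* = I - K^T = I - v u^T, and (I - v u^T) v = v - v (u·v) = 0; hence ker((I - K)^*) = span{v} = span{(-5, 2, 0, 0)}. Therefore (I - K) x = y is solvable iff <y, v> = 0, i.e. iff -5y_1 + 2y_2 = 0. When this holds, K y = u (v·y) = 0, so (I - K) y = y and x = y is a particular solution; the full solution set is the line x = y + c·u = y + c·(1, 3, -3, -1), c ∈ C.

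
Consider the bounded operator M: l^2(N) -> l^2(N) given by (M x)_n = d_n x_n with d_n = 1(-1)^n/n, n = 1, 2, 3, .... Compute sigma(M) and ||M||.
sigma(M) = {1(-1)^n/n : n ≥ 1} ∪ {0}; ||M|| = 1

A bounded diagonal operator on l^2 with diagonal entries d_n has spectrum equal to the closure of {d_n : n ≥ 1}: every d_n is an eigenvalue (with eigenvector e_n), so {d_n} ⊂ sigma(M); the spectrum is closed, so its closure is too; and for lambda not in the closure, (M - lambda I) has bounded inverse (the diagonal entries 1/(d_n - lambda) are bounded). For our sequence d_n = 1(-1)^n/n, n = 1, 2, 3, ...:
  - {d_n} = {1(-1)^n/n : n ≥ 1}; the only limit point is 0
  - closure = {1(-1)^n/n : n ≥ 1} ∪ {0}
For the norm: a diagonal operator has ||M|| = sup_n |d_n|. Here |d_n| = 1/n is decreasing, so sup_n |d_n| = |d_1| = 1. So ||M|| = 1.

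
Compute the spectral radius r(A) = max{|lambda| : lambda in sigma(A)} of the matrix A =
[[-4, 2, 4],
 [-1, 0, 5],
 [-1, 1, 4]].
r(A) = (1 + sqrt(57))/2 ≈ 4.2749

The eigenvalues of A are the roots of its characteristic polynomial. With M = A (coefficients from the trace, the sum of principal 2x2 minors, and det A):
  p(λ) = det(λ I - M) = λ^3 - 15λ - 14.
By the rational root theorem any rational root is an integer divisor of 14. Testing λ = -1: p(-1) = -1 + 0 + 15 - 14 = 0, so λ = -1 is a root. Dividing out (λ + 1) leaves p(λ) = (λ + 1)(λ^2 - λ - 14). For λ^2 - λ - 14 the discriminant is 57. It is nonnegative but not a perfect square, so the roots are real and irrational: λ = (1 ± sqrt(57))/2 ≈ 4.2749, -3.2749.
Thus the eigenvalues (to 4 decimals) are 4.2749 (modulus 4.2749); -3.2749 (modulus 3.2749); -1 (modulus 1). The spectral radius is the largest modulus: r(A) = (1 + sqrt(57))/2 ≈ 4.2749. (Cross-check: r(A) ≤ ||A||_2 ≈ 8.5106; equality holds whenever A is normal, though it can also hold for some non-normal A.)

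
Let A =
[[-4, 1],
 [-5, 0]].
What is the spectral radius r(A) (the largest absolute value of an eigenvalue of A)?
r(A) = sqrt(5) ≈ 2.2361

The eigenvalues of A are the roots of its characteristic polynomial. With M = A (coefficients from the trace and determinant):
  p(λ) = det(λ I - M) = λ^2 + 4λ + 5.
For λ^2 + 4λ + 5 the discriminant is -4. It is negative, so the roots are the complex-conjugate pair λ = -2 ± (sqrt(4)/2) i ≈ -2 ± 1i. For a conjugate pair the product of the roots equals the constant term, so |λ|^2 = 5 and |λ| = sqrt(5) ≈ 2.2361.
Thus the eigenvalues (to 4 decimals) are -2 ± 1i (modulus 2.2361). The spectral radius is the largest modulus: r(A) = sqrt(5) ≈ 2.2361. (Cross-check: r(A) ≤ ||A||_2 ≈ 6.434; equality holds whenever A is normal, though it can also hold for some non-normal A.)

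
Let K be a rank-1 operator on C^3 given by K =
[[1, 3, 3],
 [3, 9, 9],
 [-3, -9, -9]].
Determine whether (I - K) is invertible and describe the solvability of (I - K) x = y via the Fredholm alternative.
(I - K) is singular (det(I - K) = 0, i.e. 1 ∈ sigma(K)). (I - K) x = y is solvable iff y ⊥ ker((I - K)^*) = span{(1, 3, 3)}, i.e. iff y_1 + 3y_2 + 3y_3 = 0. When solvable, the solutions are x = y + c·(1, 3, -3), c arbitrary (ker(I - K) = span{(1, 3, -3)}, dimension 1).

K has rank 1, so it is an outer product K = u v^T: every row of K is a multiple of one row vector. Reading off the entries, u = (1, 3, -3) and v = (1, 3, 3) (row i of K equals u_i·v^T). A rank-one matrix u v^T satisfies K u = u (v·u) and kills the (2)-dimensional subspace v^⊥, so its characteristic polynomial is lambda^2 (lambda - v·u) with v·u = tr K = 1. Hence the eigenvalues of I - K are 1 (multiplicity 2) and 1 - (1) = 0, so det(I - K) = 0. (Direct check: I - K =
[[0, -3, -3],
 [-3, -8, -9],
 [3, 9, 10]]
has determinant 0.) So 1 is an eigenvalue of K and (I - K) is not invertible. The finite-dimensional Fredholm alternative says: either (I - K) is invertible, or ker(I - K) ≠ {0} and then range(I - K) = ker((I - K)^*)^⊥, with dim ker(I - K) = dim ker((I - K)^*). We are in the second case, so we need both kernels. Kernel of I - K: (I - K) u = u - u (v·u) = u - u = 0, so ker(I - K) = span{u} = span{(1, 3, -3)} (it is exactly 1-dimensional because rank(I - K) = 2). Kernel of the adjoint: K is real, so (I - K)^* = I - K^T = I - v u^T, and (I - v u^T) v = v - v (u·v) = 0; hence ker((I - K)^*) = span{v} = span{(1, 3, 3)}. Therefore (I - K) x = y is solvable iff <y, v> = 0, i.e. iff y_1 + 3y_2 + 3y_3 = 0. When this holds, K y = u (v·y) = 0, so (I - K) y = y and x = y is a particular solution; the full solution set is the line x = y + c·u = y + c·(1, 3, -3), c ∈ C.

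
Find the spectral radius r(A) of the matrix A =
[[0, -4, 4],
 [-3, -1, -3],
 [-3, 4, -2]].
r(A) = sqrt(18) ≈ 4.2426

The eigenvalues of A are the roots of its characteristic polynomial. With M = A (coefficients from the trace, the sum of principal 2x2 minors, and det A):
  p(λ) = det(λ I - M) = λ^3 + 3λ^2 + 14λ + 72.
By the rational root theorem any rational root is an integer divisor of 72. Testing λ = -4: p(-4) = -64 + 48 - 56 + 72 = 0, so λ = -4 is a root. Dividing out (λ + 4) leaves p(λ) = (λ + 4)(λ^2 - λ + 18). For λ^2 - λ + 18 the discriminant is -71. It is negative, so the roots are the complex-conjugate pair λ = 1/2 ± (sqrt(71)/2) i ≈ 0.5 ± 4.2131i. For a conjugate pair the product of the roots equals the constant term, so |λ|^2 = 18 and |λ| = sqrt(18) ≈ 4.2426.
Thus the eigenvalues (to 4 decimals) are 0.5 ± 4.2131i (modulus 4.2426); -4 (modulus 4). The spectral radius is the largest modulus: r(A) = sqrt(18) ≈ 4.2426. (Cross-check: r(A) ≤ ||A||_2 ≈ 7.6826; equality holds whenever A is normal, though it can also hold for some non-normal A.)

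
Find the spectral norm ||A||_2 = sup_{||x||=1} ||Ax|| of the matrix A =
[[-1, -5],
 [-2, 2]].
||A||_2 = sqrt((34 + sqrt(580))/2) ≈ 5.389 (= sqrt(largest eigenvalue of A^T A))

||A||_2 = sigma_max(A) = sqrt(lambda_max(A^T A)). Form the symmetric matrix M = A^T A =
[[5, 1],
 [1, 29]].
Its characteristic polynomial (trace, determinant of M give the coefficients) is
  p(λ) = det(λ I - M) = λ^2 - 34λ + 144.
For λ^2 - 34λ + 144 the discriminant is 580. It is nonnegative but not a perfect square, so the roots are real and irrational: λ = (34 ± sqrt(580))/2 ≈ 29.0416, 4.9584.
So the eigenvalues of A^T A are ≈ 4.9584, 29.0416 (all ≥ 0, as they must be for A^T A). The largest is λ_max = (34 + sqrt(580))/2 ≈ 29.0416, hence ||A||_2 = sqrt(λ_max) = sqrt((34 + sqrt(580))/2) ≈ 5.389.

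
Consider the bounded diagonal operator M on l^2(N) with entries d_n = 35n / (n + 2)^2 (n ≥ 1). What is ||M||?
||M|| = 35/8 (attained at n = 2)

For M diagonal, ||M|| = sup_n |d_n|. Treat f(x) = 35x / (x + 2)^2 for real x > 0. By the quotient rule, f'(x) = 35(2 - x)/(x + 2)^3, which is positive for x < 2 and negative for x > 2. So f has a unique maximum at x = 2, and since 2 is a positive integer, the supremum over n ≥ 1 is attained at n = 2: d_2 = 35·2/(2 + 2)^2 = 35·2/16 = 35/8. Hence ||M|| = 35/8.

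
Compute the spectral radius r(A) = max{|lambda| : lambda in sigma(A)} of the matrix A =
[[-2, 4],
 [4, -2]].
r(A) = 6

The eigenvalues of A are the roots of its characteristic polynomial. With M = A (coefficients from the trace and determinant):
  p(λ) = det(λ I - M) = λ^2 + 4λ - 12.
For λ^2 + 4λ - 12 the discriminant is 64. It is a perfect square (8^2), so the roots are rational: λ = (-4 ± 8)/2 = 2, -6.
Thus the eigenvalues (to 4 decimals) are 2 (modulus 2); -6 (modulus 6). The spectral radius is the largest modulus: r(A) = 6. (Cross-check: r(A) ≤ ||A||_2 ≈ 6; equality holds whenever A is normal, though it can also hold for some non-normal A.)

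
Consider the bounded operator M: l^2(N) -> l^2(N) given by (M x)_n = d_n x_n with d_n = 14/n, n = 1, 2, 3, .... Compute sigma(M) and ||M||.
sigma(M) = {14/n : n ≥ 1} ∪ {0}; ||M|| = 14

A bounded diagonal operator on l^2 with diagonal entries d_n has spectrum equal to the closure of {d_n : n ≥ 1}: every d_n is an eigenvalue (with eigenvector e_n), so {d_n} ⊂ sigma(M); the spectrum is closed, so its closure is too; and for lambda not in the closure, (M - lambda I) has bounded inverse (the diagonal entries 1/(d_n - lambda) are bounded). For our sequence d_n = 14/n, n = 1, 2, 3, ...:
  - {d_n} = {14/n : n ≥ 1}; the only limit point is 0
  - closure = {14/n : n ≥ 1} ∪ {0}
For the norm: a diagonal operator has ||M|| = sup_n |d_n|. Here d_n = 14/n is positive and decreasing, so sup_n |d_n| = d_1 = 14. So ||M|| = 14.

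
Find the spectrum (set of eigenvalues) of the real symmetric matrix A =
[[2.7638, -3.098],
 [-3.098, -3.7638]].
sigma(A) ≈ {-5, 4}

A is real symmetric, so its spectrum consists of real eigenvalues. Expanding the characteristic polynomial of the displayed matrix gives
  det(λ I - A) = p(λ) = λ^2 + (1)λ + (-20).
Solving p(λ) = 0 yields eigenvalues ≈ -5, 4. (A is shown rounded to 4 decimals, so these recover the underlying integer eigenvalues to within that precision.)
Verification: the trace of A = -1 equals the sum of eigenvalues -1, and det(A) ≈ -20.0000 matches the eigenvalue product -20.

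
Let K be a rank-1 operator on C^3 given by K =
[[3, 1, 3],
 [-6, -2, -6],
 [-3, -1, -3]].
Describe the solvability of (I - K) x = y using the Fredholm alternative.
(I - K) is invertible (det(I - K) = 3 ≠ 0), so for every y in C^3 the equation (I - K) x = y has a unique solution.

K has rank 1, so it is an outer product K = u v^T: every row of K is a multiple of one row vector. Reading off the entries, u = (1, -2, -1) and v = (3, 1, 3) (row i of K equals u_i·v^T). A rank-one matrix u v^T satisfies K u = u (v·u) and kills the (2)-dimensional subspace v^⊥, so its characteristic polynomial is lambda^2 (lambda - v·u) with v·u = tr K = -2. Hence the eigenvalues of I - K are 1 (multiplicity 2) and 1 - (-2) = 3, so det(I - K) = 3. (Direct check: I - K =
[[-2, -1, -3],
 [6, 3, 6],
 [3, 1, 4]]
has determinant 3.) The finite-dimensional Fredholm alternative says: either (I - K) is invertible, or ker(I - K) ≠ {0} and then range(I - K) = ker((I - K)^*)^⊥, with dim ker(I - K) = dim ker((I - K)^*). Since det(I - K) ≠ 0, 1 is not an eigenvalue of K and ker(I - K) = {0}, so we are in the first case: for every y there is a unique x = (I - K)^(-1) y. Explicitly, by the Sherman–Morrison formula, (I - u v^T)^(-1) = I + u v^T/(1 - v·u), i.e. (I - K)^(-1) = I + K/(3).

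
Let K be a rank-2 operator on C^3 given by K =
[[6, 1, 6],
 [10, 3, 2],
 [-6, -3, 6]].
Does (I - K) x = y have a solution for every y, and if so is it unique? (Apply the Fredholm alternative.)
(I - K) is invertible (det(I - K) = 90 ≠ 0), so for every y in C^3 the equation (I - K) x = y has a unique solution.

K has rank 2 and factors as K = U V^T = u1 v1^T + u2 v2^T with u1 = (1, 3, -3), v1 = (3, 1, 0), u2 = (3, 1, 3), v2 = (1, 0, 2) (multiplying out reproduces the displayed K). The nonzero eigenvalues of U V^T coincide with those of the 2 x 2 matrix G = V^T U = [[v1·u1, v1·u2], [v2·u1, v2·u2]] = [[6, 10], [-5, 9]], and by the Sylvester determinant identity det(I_3 - U V^T) = det(I_2 - V^T U) = det([[-5, -10], [5, -8]]) = (-5)(-8) - (-10)(5) = 90. (Direct check: I - K =
[[-5, -1, -6],
 [-10, -2, -2],
 [6, 3, -5]]
has determinant 90.) The finite-dimensional Fredholm alternative says: either (I - K) is invertible, or ker(I - K) ≠ {0} and then range(I - K) = ker((I - K)^*)^⊥, with dim ker(I - K) = dim ker((I - K)^*). Since det(I - K) ≠ 0, 1 is not an eigenvalue of K and ker(I - K) = {0}, so we are in the first case: for every y there is a unique x = (I - K)^(-1) y. (Explicitly, by the Woodbury identity, (I - U V^T)^(-1) = I + U (I_2 - G)^(-1) V^T.)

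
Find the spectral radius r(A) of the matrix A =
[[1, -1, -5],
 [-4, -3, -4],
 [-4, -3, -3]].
r(A) ≈ 8.8279

The eigenvalues of A are the roots of its characteristic polynomial. With M = A (coefficients from the trace, the sum of principal 2x2 minors, and det A):
  p(λ) = det(λ I - M) = λ^3 + 5λ^2 - 33λ + 7.
No integer candidate from the rational root theorem (±divisors of 7) is a root, so the roots are irrational. The cubic discriminant is Δ = 145360 > 0, so there are three distinct real roots. p(-9) = -20 and p(-8) = 79 have opposite signs, so a root lies in (-9, -8); Newton's method refines it to λ ≈ -8.8279. p(0) = 7 and p(1) = -20 have opposite signs, so a root lies in (0, 1); Newton's method refines it to λ ≈ 0.2198. p(3) = -20 and p(4) = 19 have opposite signs, so a root lies in (3, 4); Newton's method refines it to λ ≈ 3.6082. Check (Vieta): the three roots sum to -5, matching tr M = -5.
Thus the eigenvalues (to 4 decimals) are -8.8279 (modulus 8.8279); 0.2198 (modulus 0.2198); 3.6082 (modulus 3.6082). The spectral radius is the largest modulus: r(A) ≈ 8.8279. (Cross-check: r(A) ≤ ||A||_2 ≈ 9.1813; equality holds whenever A is normal, though it can also hold for some non-normal A.)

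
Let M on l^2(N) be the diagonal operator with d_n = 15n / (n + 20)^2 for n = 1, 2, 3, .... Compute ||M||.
||M|| = 3/16 (attained at n = 20)

For M diagonal, ||M|| = sup_n |d_n|. Treat f(x) = 15x / (x + 20)^2 for real x > 0. By the quotient rule, f'(x) = 15(20 - x)/(x + 20)^3, which is positive for x < 20 and negative for x > 20. So f has a unique maximum at x = 20, and since 20 is a positive integer, the supremum over n ≥ 1 is attained at n = 20: d_20 = 15·20/(20 + 20)^2 = 15·20/1600 = 3/16. Hence ||M|| = 3/16.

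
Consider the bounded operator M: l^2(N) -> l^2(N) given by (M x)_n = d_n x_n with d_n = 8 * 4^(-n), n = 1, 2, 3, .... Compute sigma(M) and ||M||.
sigma(M) = {8 * 4^(-n) : n ≥ 1} ∪ {0}; ||M|| = 2

A bounded diagonal operator on l^2 with diagonal entries d_n has spectrum equal to the closure of {d_n : n ≥ 1}: every d_n is an eigenvalue (with eigenvector e_n), so {d_n} ⊂ sigma(M); the spectrum is closed, so its closure is too; and for lambda not in the closure, (M - lambda I) has bounded inverse (the diagonal entries 1/(d_n - lambda) are bounded). For our sequence d_n = 8 * 4^(-n), n = 1, 2, 3, ...:
  - {d_n} = {8 * 4^(-n) : n ≥ 1}; the only limit point is 0
  - closure = {8 * 4^(-n) : n ≥ 1} ∪ {0}
For the norm: a diagonal operator has ||M|| = sup_n |d_n|. Here d_n = 8 * 4^(-n) is positive and decreasing, so sup_n |d_n| = d_1 = 8/4 = 2. So ||M|| = 2.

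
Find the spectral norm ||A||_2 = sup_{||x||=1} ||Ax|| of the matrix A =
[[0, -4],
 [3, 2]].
||A||_2 = sqrt((29 + sqrt(265))/2) ≈ 4.7581 (= sqrt(largest eigenvalue of A^T A))

||A||_2 = sigma_max(A) = sqrt(lambda_max(A^T A)). Form the symmetric matrix M = A^T A =
[[9, 6],
 [6, 20]].
Its characteristic polynomial (trace, determinant of M give the coefficients) is
  p(λ) = det(λ I - M) = λ^2 - 29λ + 144.
For λ^2 - 29λ + 144 the discriminant is 265. It is nonnegative but not a perfect square, so the roots are real and irrational: λ = (29 ± sqrt(265))/2 ≈ 22.6394, 6.3606.
So the eigenvalues of A^T A are ≈ 6.3606, 22.6394 (all ≥ 0, as they must be for A^T A). The largest is λ_max = (29 + sqrt(265))/2 ≈ 22.6394, hence ||A||_2 = sqrt(λ_max) = sqrt((29 + sqrt(265))/2) ≈ 4.7581.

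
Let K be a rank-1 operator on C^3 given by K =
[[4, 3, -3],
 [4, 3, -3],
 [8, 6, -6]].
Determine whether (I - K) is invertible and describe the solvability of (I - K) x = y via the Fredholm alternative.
(I - K) is singular (det(I - K) = 0, i.e. 1 ∈ sigma(K)). (I - K) x = y is solvable iff y ⊥ ker((I - K)^*) = span{(4, 3, -3)}, i.e. iff 4y_1 + 3y_2 - 3y_3 = 0. When solvable, the solutions are x = y + c·(1, 1, 2), c arbitrary (ker(I - K) = span{(1, 1, 2)}, dimension 1).

K has rank 1, so it is an outer product K = u v^T: every row of K is a multiple of one row vector. Reading off the entries, u = (1, 1, 2) and v = (4, 3, -3) (row i of K equals u_i·v^T). A rank-one matrix u v^T satisfies K u = u (v·u) and kills the (2)-dimensional subspace v^⊥, so its characteristic polynomial is lambda^2 (lambda - v·u) with v·u = tr K = 1. Hence the eigenvalues of I - K are 1 (multiplicity 2) and 1 - (1) = 0, so det(I - K) = 0. (Direct check: I - K =
[[-3, -3, 3],
 [-4, -2, 3],
 [-8, -6, 7]]
has determinant 0.) So 1 is an eigenvalue of K and (I - K) is not invertible. The finite-dimensional Fredholm alternative says: either (I - K) is invertible, or ker(I - K) ≠ {0} and then range(I - K) = ker((I - K)^*)^⊥, with dim ker(I - K) = dim ker((I - K)^*). We are in the second case, so we need both kernels. Kernel of I - K: (I - K) u = u - u (v·u) = u - u = 0, so ker(I - K) = span{u} = span{(1, 1, 2)} (it is exactly 1-dimensional because rank(I - K) = 2). Kernel of the adjoint: K is real, so (I - K)^* = I - K^T = I - v u^T, and (I - v u^T) v = v - v (u·v) = 0; hence ker((I - K)^*) = span{v} = span{(4, 3, -3)}. Therefore (I - K) x = y is solvable iff <y, v> = 0, i.e. iff 4y_1 + 3y_2 - 3y_3 = 0. When this holds, K y = u (v·y) = 0, so (I - K) y = y and x = y is a particular solution; the full solution set is the line x = y + c·u = y + c·(1, 1, 2), c ∈ C.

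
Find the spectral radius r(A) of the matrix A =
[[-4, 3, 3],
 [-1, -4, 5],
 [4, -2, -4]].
r(A) ≈ 6.9647

The eigenvalues of A are the roots of its characteristic polynomial. With M = A (coefficients from the trace, the sum of principal 2x2 minors, and det A):
  p(λ) = det(λ I - M) = λ^3 + 12λ^2 + 49λ + 2.
No integer candidate from the rational root theorem (±divisors of 2) is a root, so the roots are irrational. The cubic discriminant is Δ = -117616 < 0, so there is one real root and a complex-conjugate pair. p(-1) = -36 and p(0) = 2 have opposite signs, so a root lies in (-1, 0); Newton's method refines it to λ ≈ -0.0412. Dividing out (λ - (-0.0412)) leaves approximately λ^2 + 11.9588λ + 48.5069. For λ^2 + 11.9588λ + 48.5069 the discriminant is -51.0156. It is negative, so the remaining roots are the complex-conjugate pair λ ≈ -5.9794 ± 3.5713i. Their product equals the constant term, so |λ|^2 ≈ 48.5069 and |λ| ≈ 6.9647.
Thus the eigenvalues (to 4 decimals) are -0.0412 (modulus 0.0412); -5.9794 ± 3.5713i (modulus 6.9647). The spectral radius is the largest modulus: r(A) ≈ 6.9647. (Cross-check: r(A) ≤ ||A||_2 ≈ 8.7641; equality holds whenever A is normal, though it can also hold for some non-normal A.)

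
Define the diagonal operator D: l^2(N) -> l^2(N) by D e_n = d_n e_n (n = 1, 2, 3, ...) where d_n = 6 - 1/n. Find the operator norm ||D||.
||D|| = 6

For a diagonal operator on l^2 with entries d_n, ||D|| = sup_n |d_n|. Here d_1 = 5, d_2 = 11/2, ..., and d_n = 6 - 1/n increases monotonically toward 6. All terms lie in [5, 6), so |d_n| = d_n and the supremum is the limit 6, which is not attained by any individual d_n. Hence ||D|| = 6.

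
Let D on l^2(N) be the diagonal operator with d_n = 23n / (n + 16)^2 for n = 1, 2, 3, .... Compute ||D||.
||D|| = 23/64 (attained at n = 16)

For D diagonal, ||D|| = sup_n |d_n|. Treat f(x) = 23x / (x + 16)^2 for real x > 0. By the quotient rule, f'(x) = 23(16 - x)/(x + 16)^3, which is positive for x < 16 and negative for x > 16. So f has a unique maximum at x = 16, and since 16 is a positive integer, the supremum over n ≥ 1 is attained at n = 16: d_16 = 23·16/(16 + 16)^2 = 23·16/1024 = 23/64. Hence ||D|| = 23/64.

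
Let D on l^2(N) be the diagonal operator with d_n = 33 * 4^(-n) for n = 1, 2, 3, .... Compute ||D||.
||D|| = 33/4 (attained at n = 1)

For D diagonal, ||D|| = sup_n |d_n|. The sequence d_n = 33 * 4^(-n) is positive and strictly decreasing (ratio 4^(-1) < 1), so the supremum is d_1 = 33/4. Hence ||D|| = 33/4.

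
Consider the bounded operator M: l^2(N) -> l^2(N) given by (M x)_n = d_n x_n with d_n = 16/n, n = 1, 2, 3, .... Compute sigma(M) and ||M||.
sigma(M) = {16/n : n ≥ 1} ∪ {0}; ||M|| = 16

A bounded diagonal operator on l^2 with diagonal entries d_n has spectrum equal to the closure of {d_n : n ≥ 1}: every d_n is an eigenvalue (with eigenvector e_n), so {d_n} ⊂ sigma(M); the spectrum is closed, so its closure is too; and for lambda not in the closure, (M - lambda I) has bounded inverse (the diagonal entries 1/(d_n - lambda) are bounded). For our sequence d_n = 16/n, n = 1, 2, 3, ...:
  - {d_n} = {16/n : n ≥ 1}; the only limit point is 0
  - closure = {16/n : n ≥ 1} ∪ {0}
For the norm: a diagonal operator has ||M|| = sup_n |d_n|. Here d_n = 16/n is positive and decreasing, so sup_n |d_n| = d_1 = 16. So ||M|| = 16.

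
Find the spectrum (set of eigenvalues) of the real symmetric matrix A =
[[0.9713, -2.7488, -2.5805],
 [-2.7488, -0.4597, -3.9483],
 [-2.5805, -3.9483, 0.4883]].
sigma(A) ≈ {-6, 3, 4}

A is real symmetric, so its spectrum consists of real eigenvalues. Expanding the characteristic polynomial of the displayed matrix gives
  det(λ I - A) = p(λ) = λ^3 + (-1)λ^2 + (-30)λ + (72).
Solving p(λ) = 0 yields eigenvalues ≈ -6, 3, 4. (A is shown rounded to 4 decimals, so these recover the underlying integer eigenvalues to within that precision.)
Verification: the trace of A = 1 equals the sum of eigenvalues 1, and det(A) ≈ -72.0009 matches the eigenvalue product -72.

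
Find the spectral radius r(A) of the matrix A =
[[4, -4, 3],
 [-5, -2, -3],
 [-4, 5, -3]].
r(A) ≈ 3.3539

The eigenvalues of A are the roots of its characteristic polynomial. With M = A (coefficients from the trace, the sum of principal 2x2 minors, and det A):
  p(λ) = det(λ I - M) = λ^3 + λ^2 - 7λ + 3.
No integer candidate from the rational root theorem (±divisors of 3) is a root, so the roots are irrational. The cubic discriminant is Δ = 788 > 0, so there are three distinct real roots. p(-4) = -17 and p(-3) = 6 have opposite signs, so a root lies in (-4, -3); Newton's method refines it to λ ≈ -3.3539. p(0) = 3 and p(1) = -2 have opposite signs, so a root lies in (0, 1); Newton's method refines it to λ ≈ 0.4765. p(1) = -2 and p(2) = 1 have opposite signs, so a root lies in (1, 2); Newton's method refines it to λ ≈ 1.8774. Check (Vieta): the three roots sum to -1, matching tr M = -1.
Thus the eigenvalues (to 4 decimals) are -3.3539 (modulus 3.3539); 0.4765 (modulus 0.4765); 1.8774 (modulus 1.8774). The spectral radius is the largest modulus: r(A) ≈ 3.3539. (Cross-check: r(A) ≤ ||A||_2 ≈ 10.147; equality holds whenever A is normal, though it can also hold for some non-normal A.)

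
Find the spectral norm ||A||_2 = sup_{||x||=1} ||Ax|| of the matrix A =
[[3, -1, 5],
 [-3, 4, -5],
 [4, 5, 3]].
||A||_2 ≈ 9.5315 (= sqrt(largest eigenvalue of A^T A))

||A||_2 = sigma_max(A) = sqrt(lambda_max(A^T A)). Form the symmetric matrix M = A^T A =
[[34, 5, 42],
 [5, 42, -10],
 [42, -10, 59]].
Its characteristic polynomial (trace, sum of principal 2x2 minors, determinant of M give the coefficients) is
  p(λ) = det(λ I - M) = λ^3 - 135λ^2 + 4023λ - 1089.
No integer candidate from the rational root theorem (±divisors of 1089) is a root, so the roots are irrational. The cubic discriminant is Δ = 34418131200 > 0, so there are three distinct real roots. p(0) = -1089 and p(1) = 2800 have opposite signs, so a root lies in (0, 1); Newton's method refines it to λ ≈ 0.2732. p(43) = 1792 and p(44) = -253 have opposite signs, so a root lies in (43, 44); Newton's method refines it to λ ≈ 43.8765. p(90) = -3519 and p(91) = 640 have opposite signs, so a root lies in (90, 91); Newton's method refines it to λ ≈ 90.8503. Check (Vieta): the three roots sum to 135, matching tr M = 135.
So the eigenvalues of A^T A are ≈ 0.2732, 43.8765, 90.8503 (all ≥ 0, as they must be for A^T A). The largest is λ_max ≈ 90.8503, hence ||A||_2 = sqrt(λ_max) ≈ 9.5315.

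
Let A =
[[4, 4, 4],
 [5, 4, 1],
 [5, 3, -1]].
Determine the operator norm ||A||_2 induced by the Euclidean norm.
||A||_2 ≈ 10.5689 (= sqrt(largest eigenvalue of A^T A))

||A||_2 = sigma_max(A) = sqrt(lambda_max(A^T A)). Form the symmetric matrix M = A^T A =
[[66, 51, 16],
 [51, 41, 17],
 [16, 17, 18]].
Its characteristic polynomial (trace, sum of principal 2x2 minors, determinant of M give the coefficients) is
  p(λ) = det(λ I - M) = λ^3 - 125λ^2 + 1486λ - 64.
No integer candidate from the rational root theorem (±divisors of 64) is a root, so the roots are irrational. The cubic discriminant is Δ = 21091418884 > 0, so there are three distinct real roots. p(0) = -64 and p(1) = 1298 have opposite signs, so a root lies in (0, 1); Newton's method refines it to λ ≈ 0.0432. p(13) = 326 and p(14) = -1016 have opposite signs, so a root lies in (13, 14); Newton's method refines it to λ ≈ 13.2549. p(111) = -7612 and p(112) = 3296 have opposite signs, so a root lies in (111, 112); Newton's method refines it to λ ≈ 111.7019. Check (Vieta): the three roots sum to 125, matching tr M = 125.
So the eigenvalues of A^T A are ≈ 0.0432, 13.2549, 111.7019 (all ≥ 0, as they must be for A^T A). The largest is λ_max ≈ 111.7019, hence ||A||_2 = sqrt(λ_max) ≈ 10.5689.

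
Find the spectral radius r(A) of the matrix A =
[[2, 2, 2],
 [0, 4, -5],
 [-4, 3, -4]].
r(A) ≈ 4.2411

The eigenvalues of A are the roots of its characteristic polynomial. With M = A (coefficients from the trace, the sum of principal 2x2 minors, and det A):
  p(λ) = det(λ I - M) = λ^3 - 2λ^2 + 7λ - 70.
No integer candidate from the rational root theorem (±divisors of 70) is a root, so the roots are irrational. The cubic discriminant is Δ = -118076 < 0, so there is one real root and a complex-conjugate pair. p(4) = -10 and p(5) = 40 have opposite signs, so a root lies in (4, 5); Newton's method refines it to λ ≈ 4.2411. Dividing out (λ - (4.2411)) leaves approximately λ^2 + 2.2411λ + 16.505. For λ^2 + 2.2411λ + 16.505 the discriminant is -60.9973. It is negative, so the remaining roots are the complex-conjugate pair λ ≈ -1.1206 ± 3.905i. Their product equals the constant term, so |λ|^2 ≈ 16.505 and |λ| ≈ 4.0626.
Thus the eigenvalues (to 4 decimals) are 4.2411 (modulus 4.2411); -1.1206 ± 3.905i (modulus 4.0626). The spectral radius is the largest modulus: r(A) ≈ 4.2411. (Cross-check: r(A) ≤ ||A||_2 ≈ 8.612; equality holds whenever A is normal, though it can also hold for some non-normal A.)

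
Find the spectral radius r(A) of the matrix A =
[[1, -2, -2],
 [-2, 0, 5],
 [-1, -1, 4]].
r(A) ≈ 3.9032

The eigenvalues of A are the roots of its characteristic polynomial. With M = A (coefficients from the trace, the sum of principal 2x2 minors, and det A):
  p(λ) = det(λ I - M) = λ^3 - 5λ^2 + 3λ + 5.
No integer candidate from the rational root theorem (±divisors of 5) is a root, so the roots are irrational. The cubic discriminant is Δ = 592 > 0, so there are three distinct real roots. p(-1) = -4 and p(0) = 5 have opposite signs, so a root lies in (-1, 0); Newton's method refines it to λ ≈ -0.7093. p(1) = 4 and p(2) = -1 have opposite signs, so a root lies in (1, 2); Newton's method refines it to λ ≈ 1.8061. p(3) = -4 and p(4) = 1 have opposite signs, so a root lies in (3, 4); Newton's method refines it to λ ≈ 3.9032. Check (Vieta): the three roots sum to 5, matching tr M = 5.
Thus the eigenvalues (to 4 decimals) are -0.7093 (modulus 0.7093); 1.8061 (modulus 1.8061); 3.9032 (modulus 3.9032). The spectral radius is the largest modulus: r(A) ≈ 3.9032. (Cross-check: r(A) ≤ ||A||_2 ≈ 7.1223; equality holds whenever A is normal, though it can also hold for some non-normal A.)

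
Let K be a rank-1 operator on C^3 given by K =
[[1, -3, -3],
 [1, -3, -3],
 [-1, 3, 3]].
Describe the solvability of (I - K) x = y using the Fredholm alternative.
(I - K) is singular (det(I - K) = 0, i.e. 1 ∈ sigma(K)). (I - K) x = y is solvable iff y ⊥ ker((I - K)^*) = span{(1, -3, -3)}, i.e. iff y_1 - 3y_2 - 3y_3 = 0. When solvable, the solutions are x = y + c·(1, 1, -1), c arbitrary (ker(I - K) = span{(1, 1, -1)}, dimension 1).

K has rank 1, so it is an outer product K = u v^T: every row of K is a multiple of one row vector. Reading off the entries, u = (1, 1, -1) and v = (1, -3, -3) (row i of K equals u_i·v^T). A rank-one matrix u v^T satisfies K u = u (v·u) and kills the (2)-dimensional subspace v^⊥, so its characteristic polynomial is lambda^2 (lambda - v·u) with v·u = tr K = 1. Hence the eigenvalues of I - K are 1 (multiplicity 2) and 1 - (1) = 0, so det(I - K) = 0. (Direct check: I - K =
[[0, 3, 3],
 [-1, 4, 3],
 [1, -3, -2]]
has determinant 0.) So 1 is an eigenvalue of K and (I - K) is not invertible. The finite-dimensional Fredholm alternative says: either (I - K) is invertible, or ker(I - K) ≠ {0} and then range(I - K) = ker((I - K)^*)^⊥, with dim ker(I - K) = dim ker((I - K)^*). We are in the second case, so we need both kernels. Kernel of I - K: (I - K) u = u - u (v·u) = u - u = 0, so ker(I - K) = span{u} = span{(1, 1, -1)} (it is exactly 1-dimensional because rank(I - K) = 2). Kernel of the adjoint: K is real, so (I - K)^* = I - K^T = I - v u^T, and (I - v u^T) v = v - v (u·v) = 0; hence ker((I - K)^*) = span{v} = span{(1, -3, -3)}. Therefore (I - K) x = y is solvable iff <y, v> = 0, i.e. iff y_1 - 3y_2 - 3y_3 = 0. When this holds, K y = u (v·y) = 0, so (I - K) y = y and x = y is a particular solution; the full solution set is the line x = y + c·u = y + c·(1, 1, -1), c ∈ C.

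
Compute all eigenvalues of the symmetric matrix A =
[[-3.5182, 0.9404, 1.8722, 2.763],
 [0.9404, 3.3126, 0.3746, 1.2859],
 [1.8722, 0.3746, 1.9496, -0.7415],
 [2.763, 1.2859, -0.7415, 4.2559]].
sigma(A) ≈ {-5, 2, 3, 6}

A is real symmetric, so its spectrum consists of real eigenvalues. Expanding the characteristic polynomial of the displayed matrix gives
  det(λ I - A) = p(λ) = λ^4 + (-6)λ^3 + (-19)λ^2 + (143.9973)λ + (-179.9926).
Solving p(λ) = 0 yields eigenvalues ≈ -5, 2, 3, 6. (A is shown rounded to 4 decimals, so these recover the underlying integer eigenvalues to within that precision.)
Verification: the trace of A = 6 equals the sum of eigenvalues 6, and det(A) ≈ -179.9926 matches the eigenvalue product -180.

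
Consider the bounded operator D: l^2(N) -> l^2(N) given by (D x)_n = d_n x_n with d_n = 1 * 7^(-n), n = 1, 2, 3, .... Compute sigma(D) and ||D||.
sigma(D) = {1 * 7^(-n) : n ≥ 1} ∪ {0}; ||D|| = 1/7

A bounded diagonal operator on l^2 with diagonal entries d_n has spectrum equal to the closure of {d_n : n ≥ 1}: every d_n is an eigenvalue (with eigenvector e_n), so {d_n} ⊂ sigma(D); the spectrum is closed, so its closure is too; and for lambda not in the closure, (D - lambda I) has bounded inverse (the diagonal entries 1/(d_n - lambda) are bounded). For our sequence d_n = 1 * 7^(-n), n = 1, 2, 3, ...:
  - {d_n} = {1 * 7^(-n) : n ≥ 1}; the only limit point is 0
  - closure = {1 * 7^(-n) : n ≥ 1} ∪ {0}
For the norm: a diagonal operator has ||D|| = sup_n |d_n|. Here d_n = 1 * 7^(-n) is positive and decreasing, so sup_n |d_n| = d_1 = 1/7. So ||D|| = 1/7.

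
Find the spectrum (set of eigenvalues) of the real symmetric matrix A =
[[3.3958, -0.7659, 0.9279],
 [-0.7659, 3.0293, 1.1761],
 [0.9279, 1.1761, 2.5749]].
sigma(A) ≈ {1, 4} (4 with multiplicity 2)

A is real symmetric, so its spectrum consists of real eigenvalues. Expanding the characteristic polynomial of the displayed matrix gives
  det(λ I - A) = p(λ) = λ^3 + (-9)λ^2 + (24)λ + (-16).
Solving p(λ) = 0 yields eigenvalues ≈ 1, 4, 4. (A is shown rounded to 4 decimals, so these recover the underlying integer eigenvalues to within that precision.)
Verification: the trace of A = 9 equals the sum of eigenvalues 9, and det(A) ≈ 16.0003 matches the eigenvalue product 16.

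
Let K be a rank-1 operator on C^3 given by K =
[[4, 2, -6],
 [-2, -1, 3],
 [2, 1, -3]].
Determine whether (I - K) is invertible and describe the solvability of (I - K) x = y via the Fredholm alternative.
(I - K) is invertible (det(I - K) = 1 ≠ 0), so for every y in C^3 the equation (I - K) x = y has a unique solution.

K has rank 1, so it is an outer product K = u v^T: every row of K is a multiple of one row vector. Reading off the entries, u = (2, -1, 1) and v = (2, 1, -3) (row i of K equals u_i·v^T). A rank-one matrix u v^T satisfies K u = u (v·u) and kills the (2)-dimensional subspace v^⊥, so its characteristic polynomial is lambda^2 (lambda - v·u) with v·u = tr K = 0. Hence the eigenvalues of I - K are 1 (multiplicity 2) and 1 - (0) = 1, so det(I - K) = 1. (Direct check: I - K =
[[-3, -2, 6],
 [2, 2, -3],
 [-2, -1, 4]]
has determinant 1.) The finite-dimensional Fredholm alternative says: either (I - K) is invertible, or ker(I - K) ≠ {0} and then range(I - K) = ker((I - K)^*)^⊥, with dim ker(I - K) = dim ker((I - K)^*). Since det(I - K) ≠ 0, 1 is not an eigenvalue of K and ker(I - K) = {0}, so we are in the first case: for every y there is a unique x = (I - K)^(-1) y. Explicitly, by the Sherman–Morrison formula, (I - u v^T)^(-1) = I + u v^T/(1 - v·u), i.e. (I - K)^(-1) = I + K.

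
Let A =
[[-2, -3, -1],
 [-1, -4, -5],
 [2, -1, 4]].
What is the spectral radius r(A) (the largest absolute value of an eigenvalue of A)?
r(A) ≈ 4.7989

The eigenvalues of A are the roots of its characteristic polynomial. With M = A (coefficients from the trace, the sum of principal 2x2 minors, and det A):
  p(λ) = det(λ I - M) = λ^3 + 2λ^2 - 22λ - 51.
No integer candidate from the rational root theorem (±divisors of 51) is a root, so the roots are irrational. The cubic discriminant is Δ = 16325 > 0, so there are three distinct real roots. p(-5) = -16 and p(-4) = 5 have opposite signs, so a root lies in (-5, -4); Newton's method refines it to λ ≈ -4.3633. p(-3) = 6 and p(-2) = -7 have opposite signs, so a root lies in (-3, -2); Newton's method refines it to λ ≈ -2.4357. p(4) = -43 and p(5) = 14 have opposite signs, so a root lies in (4, 5); Newton's method refines it to λ ≈ 4.7989. Check (Vieta): the three roots sum to -2, matching tr M = -2.
Thus the eigenvalues (to 4 decimals) are -4.3633 (modulus 4.3633); -2.4357 (modulus 2.4357); 4.7989 (modulus 4.7989). The spectral radius is the largest modulus: r(A) ≈ 4.7989. (Cross-check: r(A) ≤ ||A||_2 ≈ 7.7597; equality holds whenever A is normal, though it can also hold for some non-normal A.)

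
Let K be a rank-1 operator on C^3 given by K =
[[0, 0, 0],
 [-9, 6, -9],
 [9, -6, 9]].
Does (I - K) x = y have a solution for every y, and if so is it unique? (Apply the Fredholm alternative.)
(I - K) is invertible (det(I - K) = -14 ≠ 0), so for every y in C^3 the equation (I - K) x = y has a unique solution.

K has rank 1, so it is an outer product K = u v^T: every row of K is a multiple of one row vector. Reading off the entries, u = (0, 3, -3) and v = (-3, 2, -3) (row i of K equals u_i·v^T). A rank-one matrix u v^T satisfies K u = u (v·u) and kills the (2)-dimensional subspace v^⊥, so its characteristic polynomial is lambda^2 (lambda - v·u) with v·u = tr K = 15. Hence the eigenvalues of I - K are 1 (multiplicity 2) and 1 - (15) = -14, so det(I - K) = -14. (Direct check: I - K =
[[1, 0, 0],
 [9, -5, 9],
 [-9, 6, -8]]
has determinant -14.) The finite-dimensional Fredholm alternative says: either (I - K) is invertible, or ker(I - K) ≠ {0} and then range(I - K) = ker((I - K)^*)^⊥, with dim ker(I - K) = dim ker((I - K)^*). Since det(I - K) ≠ 0, 1 is not an eigenvalue of K and ker(I - K) = {0}, so we are in the first case: for every y there is a unique x = (I - K)^(-1) y. Explicitly, by the Sherman–Morrison formula, (I - u v^T)^(-1) = I + u v^T/(1 - v·u), i.e. (I - K)^(-1) = I + K/(-14).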